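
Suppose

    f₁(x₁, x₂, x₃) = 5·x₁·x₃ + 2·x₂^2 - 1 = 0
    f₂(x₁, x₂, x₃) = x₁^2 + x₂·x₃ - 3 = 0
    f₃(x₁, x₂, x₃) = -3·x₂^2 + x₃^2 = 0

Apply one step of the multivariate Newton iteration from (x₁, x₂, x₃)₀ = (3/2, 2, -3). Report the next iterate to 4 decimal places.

At (3/2, 2, -3): F = (-15.5000, -6.7500, -3.0000).
Jacobian J = [[5·x₃, 4·x₂, 5·x₁], [2·x₁, x₃, x₂], [0, -6·x₂, 2·x₃]].
At the point, J = [[-15.0000, 8.0000, 7.5000], [3.0000, -3.0000, 2.0000], [0.0000, -12.0000, -6.0000]] (det J = -756.0000).
Solving J·Δ = −F gives Δ = (-0.6389, -1.3810, 2.2619).
Then the next iterate is (x₁, x₂, x₃)₁ = (0.8611, 0.6190, -0.7381).

(0.8611, 0.6190, -0.7381)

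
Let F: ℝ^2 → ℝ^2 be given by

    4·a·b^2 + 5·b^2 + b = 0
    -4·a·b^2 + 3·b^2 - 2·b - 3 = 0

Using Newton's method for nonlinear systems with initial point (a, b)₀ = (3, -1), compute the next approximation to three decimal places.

At (3, -1): F = (16.000, -10.000).
Jacobian J = [[4·b^2, 8·a·b + 10·b + 1], [-4·b^2, -8·a·b + 6·b - 2]].
At the point, J = [[4.000, -33.000], [-4.000, 16.000]] (det J = -68.000).
Solving J·Δ = −F gives Δ = (-1.088, 0.353).
Then the next iterate is (a, b)₁ = (1.912, -0.647).

(1.912, -0.647)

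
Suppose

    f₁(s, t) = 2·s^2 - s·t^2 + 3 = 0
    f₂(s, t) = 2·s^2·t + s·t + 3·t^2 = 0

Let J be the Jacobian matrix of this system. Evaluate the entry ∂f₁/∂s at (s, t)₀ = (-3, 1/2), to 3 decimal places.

∂f₁/∂s = 4·s - t^2.
At (-3, 1/2) this is -12.250.

-12.250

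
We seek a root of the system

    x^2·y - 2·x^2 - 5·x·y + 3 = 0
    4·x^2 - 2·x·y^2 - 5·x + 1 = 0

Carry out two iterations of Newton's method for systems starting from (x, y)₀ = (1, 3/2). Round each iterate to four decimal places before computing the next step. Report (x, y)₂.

At (1, 3/2): F = (-5.0000, -4.5000).
Jacobian J = [[2·x·y - 4·x - 5·y, x^2 - 5·x], [8·x - 2·y^2 - 5, -4·x·y]].
At the point, J = [[-8.5000, -4.0000], [-1.5000, -6.0000]] (det J = 45.0000).
Solving J·Δ = −F gives Δ = (-0.2667, -0.6833).
Then the next iterate is (x, y)₁ = (0.7333, 0.8167).
Round to (0.7333, 0.8167) and repeat: F = (-0.630725, -1.493805), J = [[-5.818928, -3.128771], [-0.467598, -2.395544]].
Δ = (0.2535, -0.6731), so (x, y)₂ = (0.9868, 0.1436).

(0.9868, 0.1436)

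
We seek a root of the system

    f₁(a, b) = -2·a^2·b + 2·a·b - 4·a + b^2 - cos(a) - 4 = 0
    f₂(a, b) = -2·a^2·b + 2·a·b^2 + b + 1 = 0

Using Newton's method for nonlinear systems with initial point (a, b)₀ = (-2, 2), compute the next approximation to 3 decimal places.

At (-2, 2): F = (-15.58385, -29.000).
Jacobian J = [[-4·a·b + 2·b + sin(a) - 4, -2·a^2 + 2·a + 2·b], [-4·a·b + 2·b^2, -2·a^2 + 4·a·b + 1]].
At the point, J = [[15.09070, -8.000], [24.000, -23.000]] (det J = -155.08616).
Solving J·Δ = −F gives Δ = (0.815, -0.410).
Then the next iterate is (a, b)₁ = (-1.185, 1.590).

(-1.185, 1.590)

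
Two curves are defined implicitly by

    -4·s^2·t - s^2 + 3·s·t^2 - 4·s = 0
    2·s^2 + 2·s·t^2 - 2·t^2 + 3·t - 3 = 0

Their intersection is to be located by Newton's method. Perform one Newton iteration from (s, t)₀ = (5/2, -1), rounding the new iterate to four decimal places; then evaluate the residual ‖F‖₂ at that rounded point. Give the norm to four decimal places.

At (5/2, -1): F = (16.2500, 9.5000).
Jacobian J = [[-8·s·t - 2·s + 3·t^2 - 4, -4·s^2 + 6·s·t], [4·s + 2·t^2, 4·s·t - 4·t + 3]].
At the point, J = [[14.0000, -40.0000], [12.0000, -3.0000]] (det J = 438.0000).
Solving J·Δ = −F gives Δ = (-0.7563, 0.1416).
Then the next iterate is (s, t)₁ = (1.7437, -0.8584).
Re-evaluating at (1.7437, -0.8584): F = (4.279075, 1.601771), so ‖F‖₂ = 4.5690.

4.5690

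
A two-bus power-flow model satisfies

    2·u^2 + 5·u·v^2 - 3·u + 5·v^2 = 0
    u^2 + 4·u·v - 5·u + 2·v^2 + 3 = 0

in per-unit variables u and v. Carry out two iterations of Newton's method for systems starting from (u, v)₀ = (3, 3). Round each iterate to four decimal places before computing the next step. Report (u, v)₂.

(-3.3993, 2.0506)

At (3, 3): F = (189.0000, 51.0000).
Jacobian J = [[4·u + 5·v^2 - 3, 10·u·v + 10·v], [2·u + 4·v - 5, 4·u + 4·v]].
At the point, J = [[54.0000, 120.0000], [13.0000, 24.0000]] (det J = -264.0000).
Solving J·Δ = −F gives Δ = (-6.0000, 1.1250).
Then the next iterate is (u, v)₁ = (-3.0000, 4.1250).
Round to (-3.0000, 4.1250) and repeat: F = (-143.156250, 11.531250), J = [[70.078125, -82.5000], [5.5000, 4.5000]].
Δ = (-0.3993, -2.0744), so (u, v)₂ = (-3.3993, 2.0506).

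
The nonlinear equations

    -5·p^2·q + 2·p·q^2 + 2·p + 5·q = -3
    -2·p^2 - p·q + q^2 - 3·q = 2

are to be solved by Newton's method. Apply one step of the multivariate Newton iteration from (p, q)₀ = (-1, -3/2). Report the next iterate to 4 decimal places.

(-2.0526, -2.4079)

At (-1, -3/2): F = (-3.5000, 1.2500).
Jacobian J = [[-10·p·q + 2·q^2 + 2, -5·p^2 + 4·p·q + 5], [-4·p - q, -p + 2·q - 3]].
At the point, J = [[-8.5000, 6.0000], [5.5000, -5.0000]] (det J = 9.5000).
Solving J·Δ = −F gives Δ = (-1.0526, -0.9079).
Then the next iterate is (p, q)₁ = (-2.0526, -2.4079).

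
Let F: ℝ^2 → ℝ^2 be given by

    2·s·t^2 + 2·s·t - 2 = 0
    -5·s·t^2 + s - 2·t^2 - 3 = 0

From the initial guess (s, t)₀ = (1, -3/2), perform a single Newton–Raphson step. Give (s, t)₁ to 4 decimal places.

(-7.5789, -4.8421)

At (1, -3/2): F = (-0.5000, -17.7500).
Jacobian J = [[2·t^2 + 2·t, 4·s·t + 2·s], [-5·t^2 + 1, -10·s·t - 4·t]].
At the point, J = [[1.5000, -4.0000], [-10.2500, 21.0000]] (det J = -9.5000).
Solving J·Δ = −F gives Δ = (-8.5789, -3.3421).
Then the next iterate is (s, t)₁ = (-7.5789, -4.8421).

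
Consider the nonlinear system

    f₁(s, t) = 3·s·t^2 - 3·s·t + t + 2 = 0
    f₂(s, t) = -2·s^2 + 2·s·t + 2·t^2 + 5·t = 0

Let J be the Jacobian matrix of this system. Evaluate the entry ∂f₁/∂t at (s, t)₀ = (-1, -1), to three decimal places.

10.000

∂f₁/∂t = 6·s·t - 3·s + 1.
At (-1, -1) this is 10.000.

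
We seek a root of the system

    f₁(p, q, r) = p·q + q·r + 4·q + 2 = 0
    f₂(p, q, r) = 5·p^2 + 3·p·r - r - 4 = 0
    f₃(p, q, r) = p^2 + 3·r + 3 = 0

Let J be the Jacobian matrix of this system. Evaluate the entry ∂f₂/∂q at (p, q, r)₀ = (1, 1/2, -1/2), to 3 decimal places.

0.000

∂f₂/∂q = 0.
At (1, 1/2, -1/2) this is 0.000.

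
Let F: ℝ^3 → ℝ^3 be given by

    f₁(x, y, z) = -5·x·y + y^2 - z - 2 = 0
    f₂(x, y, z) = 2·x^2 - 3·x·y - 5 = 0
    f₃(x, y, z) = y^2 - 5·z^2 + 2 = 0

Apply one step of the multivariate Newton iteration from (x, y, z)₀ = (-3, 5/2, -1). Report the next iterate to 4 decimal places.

At (-3, 5/2, -1): F = (42.7500, 35.5000, 3.2500).
Jacobian J = [[-5·y, -5·x + 2·y, -1], [4·x - 3·y, -3·x, 0], [0, 2·y, -10·z]].
At the point, J = [[-12.5000, 20.0000, -1.0000], [-19.5000, 9.0000, 0.0000], [0.0000, 5.0000, 10.0000]] (det J = 2872.5000).
Solving J·Δ = −F gives Δ = (1.1839, -1.3793, 0.3647).
Then the next iterate is (x, y, z)₁ = (-1.8161, 1.1207, -0.6353).

(-1.8161, 1.1207, -0.6353)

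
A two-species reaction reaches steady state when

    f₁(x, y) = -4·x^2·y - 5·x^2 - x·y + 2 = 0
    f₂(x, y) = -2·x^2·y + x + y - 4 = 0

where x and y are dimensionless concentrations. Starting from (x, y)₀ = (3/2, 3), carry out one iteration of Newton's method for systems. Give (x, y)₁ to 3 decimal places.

(0.917, 2.119)

At (3/2, 3): F = (-40.750, -13.000).
Jacobian J = [[-8·x·y - 10·x - y, -4·x^2 - x], [-4·x·y + 1, -2·x^2 + 1]].
At the point, J = [[-54.000, -10.500], [-17.000, -3.500]] (det J = 10.500).
Solving J·Δ = −F gives Δ = (-0.583, -0.881).
Then the next iterate is (x, y)₁ = (0.917, 2.119).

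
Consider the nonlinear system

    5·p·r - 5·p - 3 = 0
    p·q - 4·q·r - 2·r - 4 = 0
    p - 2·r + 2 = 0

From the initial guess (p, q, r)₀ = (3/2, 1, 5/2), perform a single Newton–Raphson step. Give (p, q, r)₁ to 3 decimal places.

At (3/2, 1, 5/2): F = (8.250, -17.500, -1.500).
Jacobian J = [[5·r - 5, 0, 5·p], [q, p - 4·r, -4·q - 2], [1, 0, -2]].
At the point, J = [[7.500, 0.000, 7.500], [1.000, -8.500, -6.000], [1.000, 0.000, -2.000]] (det J = 191.250).
Solving J·Δ = −F gives Δ = (-0.233, -1.475, -0.867).
Then the next iterate is (p, q, r)₁ = (1.267, -0.475, 1.633).

(1.267, -0.475, 1.633)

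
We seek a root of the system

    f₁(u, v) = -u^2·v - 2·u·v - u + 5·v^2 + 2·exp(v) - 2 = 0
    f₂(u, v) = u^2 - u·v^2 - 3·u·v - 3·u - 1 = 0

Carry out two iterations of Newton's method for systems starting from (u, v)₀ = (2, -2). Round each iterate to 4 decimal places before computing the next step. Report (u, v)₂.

At (2, -2): F = (32.270671, 1.0000).
Jacobian J = [[-2·u·v - 2·v - 1, -u^2 - 2·u + 10·v + 2·exp(v)], [2·u - v^2 - 3·v - 3, -2·u·v - 3·u]].
At the point, J = [[11.0000, -27.729329], [3.0000, 2.0000]] (det J = 105.187988).
Solving J·Δ = −F gives Δ = (-0.8772, 0.8158).
Then the next iterate is (u, v)₁ = (1.1228, -1.1842).
Round to (1.1228, -1.1842) and repeat: F = (8.652967, -0.693397), J = [[4.027640, -14.736298], [1.395870, -0.709160]].
Δ = (0.9233, 0.8395), so (u, v)₂ = (2.0461, -0.3447).

(2.0461, -0.3447)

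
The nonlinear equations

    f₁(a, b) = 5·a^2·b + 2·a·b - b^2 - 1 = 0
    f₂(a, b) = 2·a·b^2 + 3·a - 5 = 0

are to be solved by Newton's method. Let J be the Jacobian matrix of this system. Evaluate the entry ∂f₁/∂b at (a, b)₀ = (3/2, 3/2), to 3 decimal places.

∂f₁/∂b = 5·a^2 + 2·a - 2·b.
At (3/2, 3/2) this is 11.250.

11.250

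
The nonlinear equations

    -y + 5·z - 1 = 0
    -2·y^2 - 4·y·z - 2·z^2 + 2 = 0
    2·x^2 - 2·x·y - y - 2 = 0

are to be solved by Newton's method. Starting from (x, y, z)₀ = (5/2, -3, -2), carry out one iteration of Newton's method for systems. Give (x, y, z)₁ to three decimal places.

(0.969, -2.333, -0.267)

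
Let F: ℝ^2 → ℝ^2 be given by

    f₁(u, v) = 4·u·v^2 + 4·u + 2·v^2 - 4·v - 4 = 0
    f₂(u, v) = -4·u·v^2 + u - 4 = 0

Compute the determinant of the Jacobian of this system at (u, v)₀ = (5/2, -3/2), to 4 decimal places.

J = [[4·v^2 + 4, 8·u·v + 4·v - 4], [-4·v^2 + 1, -8·u·v]].
At the point, J = [[13.0000, -40.0000], [-8.0000, 30.0000]].
det J = 70.0000.

70.0000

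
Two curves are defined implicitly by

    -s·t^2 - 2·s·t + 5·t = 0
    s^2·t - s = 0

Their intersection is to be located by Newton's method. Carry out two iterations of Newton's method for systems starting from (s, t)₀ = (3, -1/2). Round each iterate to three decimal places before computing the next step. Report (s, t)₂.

At (3, -1/2): F = (-0.250, -7.500).
Jacobian J = [[-t^2 - 2·t, -2·s·t - 2·s + 5], [2·s·t - 1, s^2]].
At the point, J = [[0.750, 2.000], [-4.000, 9.000]] (det J = 14.750).
Solving J·Δ = −F gives Δ = (-0.864, 0.449).
Then the next iterate is (s, t)₁ = (2.136, -0.051).
Round to (2.136, -0.051) and repeat: F = (-0.04268, -2.36869), J = [[0.09940, 0.94587], [-1.21787, 4.56250]].
Δ = (-1.274, 0.179), so (s, t)₂ = (0.862, 0.128).

(0.862, 0.128)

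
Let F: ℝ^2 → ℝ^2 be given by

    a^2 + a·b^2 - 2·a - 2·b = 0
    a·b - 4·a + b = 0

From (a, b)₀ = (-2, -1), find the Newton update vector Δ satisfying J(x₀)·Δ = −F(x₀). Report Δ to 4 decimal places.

(1.7333, 0.3333)

At (-2, -1): F = (8.0000, 9.0000).
Jacobian J = [[2·a + b^2 - 2, 2·a·b - 2], [b - 4, a + 1]].
At the point, J = [[-5.0000, 2.0000], [-5.0000, -1.0000]] (det J = 15.0000).
Solving J·Δ = −F gives Δ = (1.7333, 0.3333).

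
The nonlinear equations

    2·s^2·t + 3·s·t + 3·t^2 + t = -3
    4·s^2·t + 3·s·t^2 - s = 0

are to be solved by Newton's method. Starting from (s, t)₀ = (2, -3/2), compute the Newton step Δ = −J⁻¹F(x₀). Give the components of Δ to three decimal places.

(-0.705, 0.186)

At (2, -3/2): F = (-12.750, -12.500).
Jacobian J = [[4·s·t + 3·t, 2·s^2 + 3·s + 6·t + 1], [8·s·t + 3·t^2 - 1, 4·s^2 + 6·s·t]].
At the point, J = [[-16.500, 6.000], [-18.250, -2.000]] (det J = 142.500).
Solving J·Δ = −F gives Δ = (-0.705, 0.186).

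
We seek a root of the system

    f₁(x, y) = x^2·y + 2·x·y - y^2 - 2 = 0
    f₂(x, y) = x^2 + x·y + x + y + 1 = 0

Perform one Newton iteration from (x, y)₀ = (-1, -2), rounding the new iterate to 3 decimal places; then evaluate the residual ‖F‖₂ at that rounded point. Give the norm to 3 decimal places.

1.933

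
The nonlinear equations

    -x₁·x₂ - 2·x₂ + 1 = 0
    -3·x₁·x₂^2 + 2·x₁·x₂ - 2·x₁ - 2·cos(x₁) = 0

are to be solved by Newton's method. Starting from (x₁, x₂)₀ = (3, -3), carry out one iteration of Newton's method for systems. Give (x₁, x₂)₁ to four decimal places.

(-66.3942, -41.4365)

At (3, -3): F = (16.0000, -103.020015).
Jacobian J = [[-x₂, -x₁ - 2], [-3·x₂^2 + 2·x₂ + 2·sin(x₁) - 2, -6·x₁·x₂ + 2·x₁]].
At the point, J = [[3.0000, -5.0000], [-34.717760, 60.0000]] (det J = 6.411200).
Solving J·Δ = −F gives Δ = (-69.3942, -38.4365).
Then the next iterate is (x₁, x₂)₁ = (-66.3942, -41.4365).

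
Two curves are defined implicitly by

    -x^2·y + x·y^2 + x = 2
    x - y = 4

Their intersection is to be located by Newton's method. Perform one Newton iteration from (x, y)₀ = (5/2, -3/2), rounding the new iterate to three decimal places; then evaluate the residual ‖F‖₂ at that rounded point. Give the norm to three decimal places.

106.793

At (5/2, -3/2): F = (15.500, 0.000).
Jacobian J = [[-2·x·y + y^2 + 1, -x^2 + 2·x·y], [1, -1]].
At the point, J = [[10.750, -13.750], [1.000, -1.000]] (det J = 3.000).
Solving J·Δ = −F gives Δ = (5.167, 5.167).
Then the next iterate is (x, y)₁ = (7.667, 3.667).
Re-evaluating at (7.667, 3.667): F = (-106.79256, 0.000), so ‖F‖₂ = 106.793.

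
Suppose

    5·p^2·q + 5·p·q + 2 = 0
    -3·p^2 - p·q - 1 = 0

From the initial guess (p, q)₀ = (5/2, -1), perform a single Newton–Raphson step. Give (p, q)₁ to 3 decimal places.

(1.250, -0.903)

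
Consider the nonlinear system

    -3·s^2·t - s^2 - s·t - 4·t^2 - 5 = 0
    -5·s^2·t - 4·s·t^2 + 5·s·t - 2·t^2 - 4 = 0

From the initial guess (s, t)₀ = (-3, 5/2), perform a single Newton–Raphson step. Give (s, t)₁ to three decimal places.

At (-3, 5/2): F = (-99.000, -91.500).
Jacobian J = [[-6·s·t - 2·s - t, -3·s^2 - s - 8·t], [-10·s·t - 4·t^2 + 5·t, -5·s^2 - 8·s·t + 5·s - 4·t]].
At the point, J = [[48.500, -44.000], [62.500, -10.000]] (det J = 2265.000).
Solving J·Δ = −F gives Δ = (1.340, -0.773).
Then the next iterate is (s, t)₁ = (-1.660, 1.727).

(-1.660, 1.727)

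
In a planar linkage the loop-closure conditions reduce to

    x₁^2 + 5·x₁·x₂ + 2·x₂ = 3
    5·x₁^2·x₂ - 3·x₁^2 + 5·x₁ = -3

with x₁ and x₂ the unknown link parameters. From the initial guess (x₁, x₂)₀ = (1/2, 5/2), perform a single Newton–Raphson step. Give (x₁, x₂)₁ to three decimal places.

(-0.013, 2.150)

At (1/2, 5/2): F = (8.500, 7.875).
Jacobian J = [[2·x₁ + 5·x₂, 5·x₁ + 2], [10·x₁·x₂ - 6·x₁ + 5, 5·x₁^2]].
At the point, J = [[13.500, 4.500], [14.500, 1.250]] (det J = -48.375).
Solving J·Δ = −F gives Δ = (-0.513, -0.350).
Then the next iterate is (x₁, x₂)₁ = (-0.013, 2.150).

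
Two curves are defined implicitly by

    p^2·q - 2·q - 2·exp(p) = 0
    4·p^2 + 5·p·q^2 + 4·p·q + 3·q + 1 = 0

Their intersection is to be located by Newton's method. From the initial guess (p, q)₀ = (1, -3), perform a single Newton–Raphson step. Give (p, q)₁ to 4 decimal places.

(0.7203, -2.2377)

At (1, -3): F = (-2.436564, 29.0000).
Jacobian J = [[2·p·q - 2·exp(p), p^2 - 2], [8·p + 5·q^2 + 4·q, 10·p·q + 4·p + 3]].
At the point, J = [[-11.436564, -1.0000], [41.0000, -23.0000]] (det J = 304.040964).
Solving J·Δ = −F gives Δ = (-0.2797, 0.7623).
Then the next iterate is (p, q)₁ = (0.7203, -2.2377).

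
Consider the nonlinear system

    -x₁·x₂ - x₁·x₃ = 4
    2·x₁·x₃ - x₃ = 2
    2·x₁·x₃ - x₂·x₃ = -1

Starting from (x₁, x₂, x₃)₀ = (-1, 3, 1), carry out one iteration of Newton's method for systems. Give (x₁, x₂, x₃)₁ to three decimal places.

(-0.429, 6.571, -0.286)

At (-1, 3, 1): F = (0.000, -5.000, -4.000).
Jacobian J = [[-x₂ - x₃, -x₁, -x₁], [2·x₃, 0, 2·x₁ - 1], [2·x₃, -x₃, 2·x₁ - x₂]].
At the point, J = [[-4.000, 1.000, 1.000], [2.000, 0.000, -3.000], [2.000, -1.000, -5.000]] (det J = 14.000).
Solving J·Δ = −F gives Δ = (0.571, 3.571, -1.286).
Then the next iterate is (x₁, x₂, x₃)₁ = (-0.429, 6.571, -0.286).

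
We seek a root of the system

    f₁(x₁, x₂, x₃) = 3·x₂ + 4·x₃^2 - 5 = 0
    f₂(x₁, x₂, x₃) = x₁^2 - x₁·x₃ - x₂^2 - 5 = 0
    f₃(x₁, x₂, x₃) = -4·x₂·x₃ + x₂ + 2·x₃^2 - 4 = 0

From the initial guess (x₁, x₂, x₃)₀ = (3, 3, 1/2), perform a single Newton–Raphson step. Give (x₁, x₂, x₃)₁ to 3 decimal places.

(2.871, 2.077, -0.058)

At (3, 3, 1/2): F = (5.000, -6.500, -6.500).
Jacobian J = [[0, 3, 8·x₃], [2·x₁ - x₃, -2·x₂, -x₁], [0, -4·x₃ + 1, -4·x₂ + 4·x₃]].
At the point, J = [[0.000, 3.000, 4.000], [5.500, -6.000, -3.000], [0.000, -1.000, -10.000]] (det J = 143.000).
Solving J·Δ = −F gives Δ = (-0.129, -0.923, -0.558).
Then the next iterate is (x₁, x₂, x₃)₁ = (2.871, 2.077, -0.058).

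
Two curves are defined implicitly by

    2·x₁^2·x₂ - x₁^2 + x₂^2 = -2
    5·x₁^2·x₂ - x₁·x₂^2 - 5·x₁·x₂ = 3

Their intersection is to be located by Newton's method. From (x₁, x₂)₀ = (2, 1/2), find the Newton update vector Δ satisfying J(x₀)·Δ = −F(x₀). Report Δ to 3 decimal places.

(0.069, -0.250)

At (2, 1/2): F = (2.250, 1.500).
Jacobian J = [[4·x₁·x₂ - 2·x₁, 2·x₁^2 + 2·x₂], [10·x₁·x₂ - x₂^2 - 5·x₂, 5·x₁^2 - 2·x₁·x₂ - 5·x₁]].
At the point, J = [[0.000, 9.000], [7.250, 8.000]] (det J = -65.250).
Solving J·Δ = −F gives Δ = (0.069, -0.250).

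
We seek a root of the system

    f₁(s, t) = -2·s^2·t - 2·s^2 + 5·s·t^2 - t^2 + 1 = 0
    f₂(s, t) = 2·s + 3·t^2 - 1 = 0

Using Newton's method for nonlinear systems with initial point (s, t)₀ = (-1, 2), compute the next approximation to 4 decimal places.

(-0.7385, 1.2064)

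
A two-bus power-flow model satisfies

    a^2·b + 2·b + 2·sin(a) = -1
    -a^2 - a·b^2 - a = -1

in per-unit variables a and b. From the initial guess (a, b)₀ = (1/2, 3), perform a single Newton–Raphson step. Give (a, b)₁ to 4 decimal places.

(2.0799, -4.2095)

At (1/2, 3): F = (8.708851, -4.2500).
Jacobian J = [[2·a·b + 2·cos(a), a^2 + 2], [-2·a - b^2 - 1, -2·a·b]].
At the point, J = [[4.755165, 2.2500], [-11.0000, -3.0000]] (det J = 10.484505).
Solving J·Δ = −F gives Δ = (1.5799, -7.2095).
Then the next iterate is (a, b)₁ = (2.0799, -4.2095).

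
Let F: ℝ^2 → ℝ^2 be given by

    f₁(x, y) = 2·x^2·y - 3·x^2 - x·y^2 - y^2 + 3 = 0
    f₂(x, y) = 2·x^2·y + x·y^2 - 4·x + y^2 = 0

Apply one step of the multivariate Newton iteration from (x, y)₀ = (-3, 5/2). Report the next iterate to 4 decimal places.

At (-3, 5/2): F = (33.5000, 44.5000).
Jacobian J = [[4·x·y - 6·x - y^2, 2·x^2 - 2·x·y - 2·y], [4·x·y + y^2 - 4, 2·x^2 + 2·x·y + 2·y]].
At the point, J = [[-18.2500, 28.0000], [-27.7500, 8.0000]] (det J = 631.0000).
Solving J·Δ = −F gives Δ = (1.5499, -0.1862).
Then the next iterate is (x, y)₁ = (-1.4501, 2.3138).

(-1.4501, 2.3138)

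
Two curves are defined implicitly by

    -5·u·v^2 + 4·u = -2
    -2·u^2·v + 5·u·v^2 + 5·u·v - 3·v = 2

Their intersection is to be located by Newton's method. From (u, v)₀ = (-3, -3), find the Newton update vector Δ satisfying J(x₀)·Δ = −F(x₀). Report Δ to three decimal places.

(1.503, 0.704)

At (-3, -3): F = (125.000, -29.000).
Jacobian J = [[-5·v^2 + 4, -10·u·v], [-4·u·v + 5·v^2 + 5·v, -2·u^2 + 10·u·v + 5·u - 3]].
At the point, J = [[-41.000, -90.000], [-6.000, 54.000]] (det J = -2754.000).
Solving J·Δ = −F gives Δ = (1.503, 0.704).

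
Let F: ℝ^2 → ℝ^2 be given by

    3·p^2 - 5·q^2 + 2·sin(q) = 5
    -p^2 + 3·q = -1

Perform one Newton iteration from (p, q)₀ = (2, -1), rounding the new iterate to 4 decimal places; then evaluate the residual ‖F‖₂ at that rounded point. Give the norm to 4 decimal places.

1.4524

At (2, -1): F = (0.317058, -6.0000).
Jacobian J = [[6·p, -10·q + 2·cos(q)], [-2·p, 3]].
At the point, J = [[12.0000, 11.080605], [-4.0000, 3.0000]] (det J = 80.322418).
Solving J·Δ = −F gives Δ = (-0.8396, 0.8806).
Then the next iterate is (p, q)₁ = (1.1604, -0.1194).
Re-evaluating at (1.1604, -0.1194): F = (-1.269930, -0.704728), so ‖F‖₂ = 1.4524.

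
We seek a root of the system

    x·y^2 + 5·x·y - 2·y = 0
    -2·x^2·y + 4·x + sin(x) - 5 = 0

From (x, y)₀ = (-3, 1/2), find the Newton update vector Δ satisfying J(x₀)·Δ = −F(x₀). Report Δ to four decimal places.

At (-3, 1/2): F = (-9.2500, -26.141120).
Jacobian J = [[y^2 + 5·y, 2·x·y + 5·x - 2], [-4·x·y + cos(x) + 4, -2·x^2]].
At the point, J = [[2.7500, -20.0000], [9.010008, -18.0000]] (det J = 130.700150).
Solving J·Δ = −F gives Δ = (2.7263, -0.0876).

(2.7263, -0.0876)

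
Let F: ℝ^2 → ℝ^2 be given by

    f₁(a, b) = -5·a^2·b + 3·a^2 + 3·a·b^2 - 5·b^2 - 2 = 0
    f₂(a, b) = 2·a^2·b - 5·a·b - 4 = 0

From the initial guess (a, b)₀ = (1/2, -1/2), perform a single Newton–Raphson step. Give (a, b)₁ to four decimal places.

(1.1142, -1.5394)

At (1/2, -1/2): F = (-1.5000, -3.0000).
Jacobian J = [[-10·a·b + 6·a + 3·b^2, -5·a^2 + 6·a·b - 10·b], [4·a·b - 5·b, 2·a^2 - 5·a]].
At the point, J = [[6.2500, 2.2500], [1.5000, -2.0000]] (det J = -15.8750).
Solving J·Δ = −F gives Δ = (0.6142, -1.0394).
Then the next iterate is (a, b)₁ = (1.1142, -1.5394).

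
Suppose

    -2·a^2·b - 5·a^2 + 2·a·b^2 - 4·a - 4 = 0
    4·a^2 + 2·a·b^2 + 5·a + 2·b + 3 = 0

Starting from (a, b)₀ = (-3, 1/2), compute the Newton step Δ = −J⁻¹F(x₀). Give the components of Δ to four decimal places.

(1.3136, -0.2003)

At (-3, 1/2): F = (-47.5000, 23.5000).
Jacobian J = [[-4·a·b - 10·a + 2·b^2 - 4, -2·a^2 + 4·a·b], [8·a + 2·b^2 + 5, 4·a·b + 2]].
At the point, J = [[32.5000, -24.0000], [-18.5000, -4.0000]] (det J = -574.0000).
Solving J·Δ = −F gives Δ = (1.3136, -0.2003).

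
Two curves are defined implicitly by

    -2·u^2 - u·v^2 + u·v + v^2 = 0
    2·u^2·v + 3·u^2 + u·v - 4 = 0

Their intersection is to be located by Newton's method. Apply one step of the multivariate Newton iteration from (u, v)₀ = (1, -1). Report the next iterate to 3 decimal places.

(0.737, 0.421)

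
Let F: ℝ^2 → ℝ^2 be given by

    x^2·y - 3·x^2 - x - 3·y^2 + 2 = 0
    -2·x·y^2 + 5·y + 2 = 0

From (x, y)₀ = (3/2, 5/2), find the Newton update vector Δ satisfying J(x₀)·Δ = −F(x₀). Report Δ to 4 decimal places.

At (3/2, 5/2): F = (-19.3750, -4.2500).
Jacobian J = [[2·x·y - 6·x - 1, x^2 - 6·y], [-2·y^2, -4·x·y + 5]].
At the point, J = [[-2.5000, -12.7500], [-12.5000, -10.0000]] (det J = -134.3750).
Solving J·Δ = −F gives Δ = (1.0386, -1.7233).

(1.0386, -1.7233)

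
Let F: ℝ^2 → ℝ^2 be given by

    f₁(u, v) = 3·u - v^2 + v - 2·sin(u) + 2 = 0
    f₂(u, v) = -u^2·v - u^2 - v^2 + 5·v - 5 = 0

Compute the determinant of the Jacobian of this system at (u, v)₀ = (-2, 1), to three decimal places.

J = [[-2·cos(u) + 3, -2·v + 1], [-2·u·v - 2·u, -u^2 - 2·v + 5]].
At the point, J = [[3.83229, -1.000], [8.000, -1.000]].
det J = 4.168.

4.168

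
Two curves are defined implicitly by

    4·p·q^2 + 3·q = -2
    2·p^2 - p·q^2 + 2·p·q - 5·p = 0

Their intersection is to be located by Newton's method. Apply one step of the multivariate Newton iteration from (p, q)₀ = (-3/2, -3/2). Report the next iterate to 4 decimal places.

At (-3/2, -3/2): F = (-16.0000, 19.8750).
Jacobian J = [[4·q^2, 8·p·q + 3], [4·p - q^2 + 2·q - 5, -2·p·q + 2·p]].
At the point, J = [[9.0000, 21.0000], [-16.2500, -7.5000]] (det J = 273.7500).
Solving J·Δ = −F gives Δ = (1.0863, 0.2963).
Then the next iterate is (p, q)₁ = (-0.4137, -1.2037).

(-0.4137, -1.2037)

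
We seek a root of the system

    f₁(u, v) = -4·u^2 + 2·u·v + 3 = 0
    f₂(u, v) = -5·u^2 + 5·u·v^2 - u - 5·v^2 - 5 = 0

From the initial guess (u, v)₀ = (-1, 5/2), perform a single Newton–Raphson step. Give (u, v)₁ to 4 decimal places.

At (-1, 5/2): F = (-6.0000, -71.5000).
Jacobian J = [[-8·u + 2·v, 2·u], [-10·u + 5·v^2 - 1, 10·u·v - 10·v]].
At the point, J = [[13.0000, -2.0000], [40.2500, -50.0000]] (det J = -569.5000).
Solving J·Δ = −F gives Δ = (0.2757, -1.2081).
Then the next iterate is (u, v)₁ = (-0.7243, 1.2919).

(-0.7243, 1.2919)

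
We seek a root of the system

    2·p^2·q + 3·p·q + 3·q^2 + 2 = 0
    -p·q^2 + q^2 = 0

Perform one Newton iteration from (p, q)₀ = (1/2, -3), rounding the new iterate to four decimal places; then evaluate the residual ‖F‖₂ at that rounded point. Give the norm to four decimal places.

6.2807

At (1/2, -3): F = (23.0000, 4.5000).
Jacobian J = [[4·p·q + 3·q, 2·p^2 + 3·p + 6·q], [-q^2, -2·p·q + 2·q]].
At the point, J = [[-15.0000, -16.0000], [-9.0000, -3.0000]] (det J = -99.0000).
Solving J·Δ = −F gives Δ = (0.0303, 1.4091).
Then the next iterate is (p, q)₁ = (0.5303, -1.5909).
Re-evaluating at (0.5303, -1.5909): F = (6.167146, 1.188793), so ‖F‖₂ = 6.2807.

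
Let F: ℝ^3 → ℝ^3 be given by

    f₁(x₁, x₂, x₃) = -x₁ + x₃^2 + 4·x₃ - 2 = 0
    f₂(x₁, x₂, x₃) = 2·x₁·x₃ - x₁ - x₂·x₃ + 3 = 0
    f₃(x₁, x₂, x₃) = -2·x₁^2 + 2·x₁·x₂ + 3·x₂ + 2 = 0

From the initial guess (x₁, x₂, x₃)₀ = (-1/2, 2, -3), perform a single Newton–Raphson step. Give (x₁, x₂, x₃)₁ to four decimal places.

At (-1/2, 2, -3): F = (-4.5000, 12.5000, 5.5000).
Jacobian J = [[-1, 0, 2·x₃ + 4], [2·x₃ - 1, -x₃, 2·x₁ - x₂], [-4·x₁ + 2·x₂, 2·x₁ + 3, 0]].
At the point, J = [[-1.0000, 0.0000, -2.0000], [-7.0000, 3.0000, -3.0000], [6.0000, 2.0000, 0.0000]] (det J = 58.0000).
Solving J·Δ = −F gives Δ = (0.7586, -5.0259, -2.6293).
Then the next iterate is (x₁, x₂, x₃)₁ = (0.2586, -3.0259, -5.6293).

(0.2586, -3.0259, -5.6293)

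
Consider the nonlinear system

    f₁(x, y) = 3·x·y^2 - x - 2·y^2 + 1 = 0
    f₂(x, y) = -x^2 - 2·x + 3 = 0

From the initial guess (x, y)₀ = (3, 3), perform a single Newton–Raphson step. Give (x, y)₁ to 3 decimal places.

(1.500, 2.476)

At (3, 3): F = (61.000, -12.000).
Jacobian J = [[3·y^2 - 1, 6·x·y - 4·y], [-2·x - 2, 0]].
At the point, J = [[26.000, 42.000], [-8.000, 0.000]] (det J = 336.000).
Solving J·Δ = −F gives Δ = (-1.500, -0.524).
Then the next iterate is (x, y)₁ = (1.500, 2.476).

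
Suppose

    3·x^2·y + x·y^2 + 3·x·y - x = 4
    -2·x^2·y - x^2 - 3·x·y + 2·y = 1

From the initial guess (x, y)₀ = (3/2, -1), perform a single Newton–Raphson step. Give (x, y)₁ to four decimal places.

(-0.6975, -2.3478)

At (3/2, -1): F = (-15.2500, 3.7500).
Jacobian J = [[6·x·y + y^2 + 3·y - 1, 3·x^2 + 2·x·y + 3·x], [-4·x·y - 2·x - 3·y, -2·x^2 - 3·x + 2]].
At the point, J = [[-12.0000, 8.2500], [6.0000, -7.0000]] (det J = 34.5000).
Solving J·Δ = −F gives Δ = (-2.1975, -1.3478).
Then the next iterate is (x, y)₁ = (-0.6975, -2.3478).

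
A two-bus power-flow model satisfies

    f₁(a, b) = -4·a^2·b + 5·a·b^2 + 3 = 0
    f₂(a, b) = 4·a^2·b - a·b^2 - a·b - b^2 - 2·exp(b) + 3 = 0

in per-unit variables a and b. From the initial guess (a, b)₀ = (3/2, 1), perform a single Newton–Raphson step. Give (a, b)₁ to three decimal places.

At (3/2, 1): F = (1.500, 2.56344).
Jacobian J = [[-8·a·b + 5·b^2, -4·a^2 + 10·a·b], [8·a·b - b^2 - b, 4·a^2 - 2·a·b - a - 2·b - 2·exp(b)]].
At the point, J = [[-7.000, 6.000], [10.000, -2.93656]] (det J = -39.44405).
Solving J·Δ = −F gives Δ = (-0.502, -0.835).
Then the next iterate is (a, b)₁ = (0.998, 0.165).

(0.998, 0.165)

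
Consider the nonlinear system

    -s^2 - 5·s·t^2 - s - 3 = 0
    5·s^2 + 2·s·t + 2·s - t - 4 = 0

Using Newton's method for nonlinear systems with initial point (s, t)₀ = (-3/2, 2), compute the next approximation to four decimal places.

(-1.5219, 1.1118)

At (-3/2, 2): F = (26.2500, -3.7500).
Jacobian J = [[-2·s - 5·t^2 - 1, -10·s·t], [10·s + 2·t + 2, 2·s - 1]].
At the point, J = [[-18.0000, 30.0000], [-9.0000, -4.0000]] (det J = 342.0000).
Solving J·Δ = −F gives Δ = (-0.0219, -0.8882).
Then the next iterate is (s, t)₁ = (-1.5219, 1.1118).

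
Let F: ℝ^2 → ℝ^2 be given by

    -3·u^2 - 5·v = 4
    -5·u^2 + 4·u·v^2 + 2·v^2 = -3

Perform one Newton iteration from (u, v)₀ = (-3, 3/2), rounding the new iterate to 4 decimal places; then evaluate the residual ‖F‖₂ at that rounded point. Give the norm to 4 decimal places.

At (-3, 3/2): F = (-38.5000, -64.5000).
Jacobian J = [[-6·u, -5], [-10·u + 4·v^2, 8·u·v + 4·v]].
At the point, J = [[18.0000, -5.0000], [39.0000, -30.0000]] (det J = -345.0000).
Solving J·Δ = −F gives Δ = (2.4130, 0.9870).
Then the next iterate is (u, v)₁ = (-0.5870, 2.4870).
Re-evaluating at (-0.5870, 2.4870): F = (-17.468707, -0.875284), so ‖F‖₂ = 17.4906.

17.4906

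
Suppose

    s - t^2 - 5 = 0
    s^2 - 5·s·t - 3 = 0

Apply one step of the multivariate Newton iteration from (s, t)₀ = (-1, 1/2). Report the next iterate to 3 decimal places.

At (-1, 1/2): F = (-6.250, 0.500).
Jacobian J = [[1, -2·t], [2·s - 5·t, -5·s]].
At the point, J = [[1.000, -1.000], [-4.500, 5.000]] (det J = 0.500).
Solving J·Δ = −F gives Δ = (61.500, 55.250).
Then the next iterate is (s, t)₁ = (60.500, 55.750).

(60.500, 55.750)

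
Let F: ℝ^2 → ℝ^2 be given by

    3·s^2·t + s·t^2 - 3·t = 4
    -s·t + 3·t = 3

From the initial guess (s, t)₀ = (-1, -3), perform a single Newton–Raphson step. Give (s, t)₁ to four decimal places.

(-1.4222, 1.0667)

At (-1, -3): F = (-13.0000, -15.0000).
Jacobian J = [[6·s·t + t^2, 3·s^2 + 2·s·t - 3], [-t, -s + 3]].
At the point, J = [[27.0000, 6.0000], [3.0000, 4.0000]] (det J = 90.0000).
Solving J·Δ = −F gives Δ = (-0.4222, 4.0667).
Then the next iterate is (s, t)₁ = (-1.4222, 1.0667).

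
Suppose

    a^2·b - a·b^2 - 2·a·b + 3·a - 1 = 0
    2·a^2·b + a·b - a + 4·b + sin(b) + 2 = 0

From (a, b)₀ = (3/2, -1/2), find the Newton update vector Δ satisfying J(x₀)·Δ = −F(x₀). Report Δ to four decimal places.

(-1.5011, -0.1632)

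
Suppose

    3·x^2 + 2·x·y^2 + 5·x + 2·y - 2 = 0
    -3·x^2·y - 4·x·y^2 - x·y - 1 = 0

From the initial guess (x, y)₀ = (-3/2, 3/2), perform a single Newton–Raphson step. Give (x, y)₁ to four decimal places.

At (-3/2, 3/2): F = (-6.5000, 4.6250).
Jacobian J = [[6·x + 2·y^2 + 5, 4·x·y + 2], [-6·x·y - 4·y^2 - y, -3·x^2 - 8·x·y - x]].
At the point, J = [[0.5000, -7.0000], [3.0000, 12.7500]] (det J = 27.3750).
Solving J·Δ = −F gives Δ = (1.8447, -0.7968).
Then the next iterate is (x, y)₁ = (0.3447, 0.7032).

(0.3447, 0.7032)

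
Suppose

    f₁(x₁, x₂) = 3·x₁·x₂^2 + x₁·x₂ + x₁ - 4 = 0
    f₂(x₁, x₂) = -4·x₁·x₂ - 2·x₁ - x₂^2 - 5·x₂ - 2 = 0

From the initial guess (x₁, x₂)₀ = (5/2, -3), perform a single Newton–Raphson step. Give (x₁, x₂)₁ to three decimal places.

(-1.030, -3.700)

At (5/2, -3): F = (58.500, 29.000).
Jacobian J = [[3·x₂^2 + x₂ + 1, 6·x₁·x₂ + x₁], [-4·x₂ - 2, -4·x₁ - 2·x₂ - 5]].
At the point, J = [[25.000, -42.500], [10.000, -9.000]] (det J = 200.000).
Solving J·Δ = −F gives Δ = (-3.530, -0.700).
Then the next iterate is (x₁, x₂)₁ = (-1.030, -3.700).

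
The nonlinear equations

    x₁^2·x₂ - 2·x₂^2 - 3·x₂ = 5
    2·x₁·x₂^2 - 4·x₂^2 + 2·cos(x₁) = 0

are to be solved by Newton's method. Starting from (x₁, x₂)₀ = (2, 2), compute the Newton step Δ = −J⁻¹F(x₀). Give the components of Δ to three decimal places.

At (2, 2): F = (-11.000, -0.83229).
Jacobian J = [[2·x₁·x₂, x₁^2 - 4·x₂ - 3], [2·x₂^2 - 2·sin(x₁), 4·x₁·x₂ - 8·x₂]].
At the point, J = [[8.000, -7.000], [6.18141, 0.000]] (det J = 43.26984).
Solving J·Δ = −F gives Δ = (0.135, -1.418).

(0.135, -1.418)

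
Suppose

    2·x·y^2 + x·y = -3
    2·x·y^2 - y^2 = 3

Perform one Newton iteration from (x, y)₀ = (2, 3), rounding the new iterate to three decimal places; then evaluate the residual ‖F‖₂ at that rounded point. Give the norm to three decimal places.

At (2, 3): F = (45.000, 24.000).
Jacobian J = [[2·y^2 + y, 4·x·y + x], [2·y^2, 4·x·y - 2·y]].
At the point, J = [[21.000, 26.000], [18.000, 18.000]] (det J = -90.000).
Solving J·Δ = −F gives Δ = (2.067, -3.400).
Then the next iterate is (x, y)₁ = (4.067, -0.400).
Re-evaluating at (4.067, -0.400): F = (2.67464, -1.85856), so ‖F‖₂ = 3.257.

3.257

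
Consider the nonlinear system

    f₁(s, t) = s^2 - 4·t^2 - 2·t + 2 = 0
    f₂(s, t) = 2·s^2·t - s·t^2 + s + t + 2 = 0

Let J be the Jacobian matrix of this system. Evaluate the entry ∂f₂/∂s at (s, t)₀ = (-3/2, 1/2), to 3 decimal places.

-2.250

∂f₂/∂s = 4·s·t - t^2 + 1.
At (-3/2, 1/2) this is -2.250.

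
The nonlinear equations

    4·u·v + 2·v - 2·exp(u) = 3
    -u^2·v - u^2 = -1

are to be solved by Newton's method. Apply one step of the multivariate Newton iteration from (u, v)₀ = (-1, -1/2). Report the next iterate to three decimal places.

(-1.789, -0.789)

At (-1, -1/2): F = (-2.73576, 0.500).
Jacobian J = [[4·v - 2·exp(u), 4·u + 2], [-2·u·v - 2·u, -u^2]].
At the point, J = [[-2.73576, -2.000], [1.000, -1.000]] (det J = 4.73576).
Solving J·Δ = −F gives Δ = (-0.789, -0.289).
Then the next iterate is (u, v)₁ = (-1.789, -0.789).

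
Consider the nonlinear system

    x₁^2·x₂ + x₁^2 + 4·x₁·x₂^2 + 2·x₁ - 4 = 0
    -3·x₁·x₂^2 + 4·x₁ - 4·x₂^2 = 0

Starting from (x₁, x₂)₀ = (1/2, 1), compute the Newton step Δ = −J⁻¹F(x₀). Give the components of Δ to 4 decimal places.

At (1/2, 1): F = (-0.5000, -3.5000).
Jacobian J = [[2·x₁·x₂ + 2·x₁ + 4·x₂^2 + 2, x₁^2 + 8·x₁·x₂], [-3·x₂^2 + 4, -6·x₁·x₂ - 8·x₂]].
At the point, J = [[8.0000, 4.2500], [1.0000, -11.0000]] (det J = -92.2500).
Solving J·Δ = −F gives Δ = (0.2209, -0.2981).

(0.2209, -0.2981)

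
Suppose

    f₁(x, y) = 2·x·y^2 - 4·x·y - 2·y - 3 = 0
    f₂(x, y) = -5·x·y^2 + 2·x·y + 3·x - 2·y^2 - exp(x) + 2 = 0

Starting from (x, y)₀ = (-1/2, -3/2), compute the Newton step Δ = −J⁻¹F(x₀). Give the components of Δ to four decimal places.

(-0.5976, 3.8417)

At (-1/2, -3/2): F = (-5.2500, 2.518469).
Jacobian J = [[2·y^2 - 4·y, 4·x·y - 4·x - 2], [-5·y^2 + 2·y - exp(x) + 3, -10·x·y + 2·x - 4·y]].
At the point, J = [[10.5000, 3.0000], [-11.856531, -2.5000]] (det J = 9.319592).
Solving J·Δ = −F gives Δ = (-0.5976, 3.8417).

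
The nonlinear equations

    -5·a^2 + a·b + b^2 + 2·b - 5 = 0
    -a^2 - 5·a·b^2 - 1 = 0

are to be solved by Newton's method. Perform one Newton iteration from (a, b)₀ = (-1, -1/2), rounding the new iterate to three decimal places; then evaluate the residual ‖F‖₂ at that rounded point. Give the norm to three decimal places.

5.911

At (-1, -1/2): F = (-10.250, -0.750).
Jacobian J = [[-10·a + b, a + 2·b + 2], [-2·a - 5·b^2, -10·a·b]].
At the point, J = [[9.500, 0.000], [0.750, -5.000]] (det J = -47.500).
Solving J·Δ = −F gives Δ = (1.079, 0.012).
Then the next iterate is (a, b)₁ = (0.079, -0.488).
Re-evaluating at (0.079, -0.488): F = (-5.80761, -1.10031), so ‖F‖₂ = 5.911.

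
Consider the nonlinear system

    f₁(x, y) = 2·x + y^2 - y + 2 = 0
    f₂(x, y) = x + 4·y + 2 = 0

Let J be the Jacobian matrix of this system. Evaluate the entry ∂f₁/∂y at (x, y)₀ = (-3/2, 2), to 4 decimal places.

3.0000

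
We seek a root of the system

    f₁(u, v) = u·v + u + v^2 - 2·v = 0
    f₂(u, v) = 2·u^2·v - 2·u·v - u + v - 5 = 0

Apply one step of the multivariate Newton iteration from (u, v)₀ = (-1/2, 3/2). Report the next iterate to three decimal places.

(-0.026, 3.128)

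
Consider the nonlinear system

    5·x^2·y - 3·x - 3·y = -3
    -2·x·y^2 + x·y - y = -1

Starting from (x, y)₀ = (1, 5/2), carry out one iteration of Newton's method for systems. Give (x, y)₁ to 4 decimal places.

At (1, 5/2): F = (5.0000, -11.5000).
Jacobian J = [[10·x·y - 3, 5·x^2 - 3], [-2·y^2 + y, -4·x·y + x - 1]].
At the point, J = [[22.0000, 2.0000], [-10.0000, -10.0000]] (det J = -200.0000).
Solving J·Δ = −F gives Δ = (-0.1350, -1.0150).
Then the next iterate is (x, y)₁ = (0.8650, 1.4850).

(0.8650, 1.4850)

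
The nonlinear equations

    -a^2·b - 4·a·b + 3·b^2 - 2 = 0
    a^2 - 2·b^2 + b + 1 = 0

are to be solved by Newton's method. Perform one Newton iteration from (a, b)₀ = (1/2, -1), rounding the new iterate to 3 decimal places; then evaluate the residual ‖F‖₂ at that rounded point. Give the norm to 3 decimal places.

0.553

At (1/2, -1): F = (3.250, -1.750).
Jacobian J = [[-2·a·b - 4·b, -a^2 - 4·a + 6·b], [2·a, -4·b + 1]].
At the point, J = [[5.000, -8.250], [1.000, 5.000]] (det J = 33.250).
Solving J·Δ = −F gives Δ = (-0.055, 0.361).
Then the next iterate is (a, b)₁ = (0.445, -0.639).
Re-evaluating at (0.445, -0.639): F = (0.48892, -0.25762), so ‖F‖₂ = 0.553.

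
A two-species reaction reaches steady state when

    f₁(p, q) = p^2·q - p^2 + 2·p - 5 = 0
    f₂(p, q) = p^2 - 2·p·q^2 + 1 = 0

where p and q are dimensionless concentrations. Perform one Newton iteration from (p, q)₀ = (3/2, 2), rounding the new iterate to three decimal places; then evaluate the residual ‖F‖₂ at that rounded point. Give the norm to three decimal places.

At (3/2, 2): F = (0.250, -8.750).
Jacobian J = [[2·p·q - 2·p + 2, p^2], [2·p - 2·q^2, -4·p·q]].
At the point, J = [[5.000, 2.250], [-5.000, -12.000]] (det J = -48.750).
Solving J·Δ = −F gives Δ = (0.342, -0.872).
Then the next iterate is (p, q)₁ = (1.842, 1.128).
Re-evaluating at (1.842, 1.128): F = (-0.88170, -0.29450), so ‖F‖₂ = 0.930.

0.930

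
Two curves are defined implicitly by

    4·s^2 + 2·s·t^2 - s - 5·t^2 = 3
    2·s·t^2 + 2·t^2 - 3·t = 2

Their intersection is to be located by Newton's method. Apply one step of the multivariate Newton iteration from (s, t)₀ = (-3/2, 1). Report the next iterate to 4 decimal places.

At (-3/2, 1): F = (-0.5000, -6.0000).
Jacobian J = [[8·s + 2·t^2 - 1, 4·s·t - 10·t], [2·t^2, 4·s·t + 4·t - 3]].
At the point, J = [[-11.0000, -16.0000], [2.0000, -5.0000]] (det J = 87.0000).
Solving J·Δ = −F gives Δ = (1.0747, -0.7701).
Then the next iterate is (s, t)₁ = (-0.4253, 0.2299).

(-0.4253, 0.2299)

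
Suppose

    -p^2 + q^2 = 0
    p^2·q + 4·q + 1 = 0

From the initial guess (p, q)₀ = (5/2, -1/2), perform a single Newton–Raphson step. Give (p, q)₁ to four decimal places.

(1.2791, -0.3953)

At (5/2, -1/2): F = (-6.0000, -4.1250).
Jacobian J = [[-2·p, 2·q], [2·p·q, p^2 + 4]].
At the point, J = [[-5.0000, -1.0000], [-2.5000, 10.2500]] (det J = -53.7500).
Solving J·Δ = −F gives Δ = (-1.2209, 0.1047).
Then the next iterate is (p, q)₁ = (1.2791, -0.3953).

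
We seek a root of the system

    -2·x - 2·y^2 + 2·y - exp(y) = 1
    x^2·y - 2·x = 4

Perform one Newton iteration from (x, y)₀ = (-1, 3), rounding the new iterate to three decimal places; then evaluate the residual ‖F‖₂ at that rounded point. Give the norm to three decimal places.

9.945

At (-1, 3): F = (-31.08554, 1.000).
Jacobian J = [[-2, -4·y - exp(y) + 2], [2·x·y - 2, x^2]].
At the point, J = [[-2.000, -30.08554], [-8.000, 1.000]] (det J = -242.68430).
Solving J·Δ = −F gives Δ = (-0.004, -1.033).
Then the next iterate is (x, y)₁ = (-1.004, 1.967).
Re-evaluating at (-1.004, 1.967): F = (-9.94537, -0.00923), so ‖F‖₂ = 9.945.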